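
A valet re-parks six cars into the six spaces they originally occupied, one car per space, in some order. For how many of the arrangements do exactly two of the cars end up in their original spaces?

135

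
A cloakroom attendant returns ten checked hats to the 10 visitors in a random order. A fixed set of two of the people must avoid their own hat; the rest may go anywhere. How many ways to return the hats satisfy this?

2943360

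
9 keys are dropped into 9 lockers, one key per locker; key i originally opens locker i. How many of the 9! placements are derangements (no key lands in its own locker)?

The subfactorial !9 = [9!/e] (nearest integer).
9! = 362880, and 362880/e ≈ 133496.09, so !9 = 133496.

133496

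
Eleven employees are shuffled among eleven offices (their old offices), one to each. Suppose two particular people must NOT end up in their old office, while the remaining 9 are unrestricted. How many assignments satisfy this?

33022080

Let A_j be the event that the j-th constrained one is fixed. By inclusion-exclusion over the 2 events:
Σ_{j=0}^{2} (-1)^j C(2,j)(11-j)!
= C(2,0)·11! - C(2,1)·10! + C(2,2)·9!
= 39916800 - 7257600 + 362880
= 33022080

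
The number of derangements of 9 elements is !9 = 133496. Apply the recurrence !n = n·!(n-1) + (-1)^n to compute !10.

!10 = 10·133496 + 1 = 1334961.

1334961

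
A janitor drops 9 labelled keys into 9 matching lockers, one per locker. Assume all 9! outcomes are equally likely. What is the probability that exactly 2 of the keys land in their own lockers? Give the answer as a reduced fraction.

Favorable outcomes: C(9,2)·!7 = 36·1854 = 66744.
Total outcomes: 9! = 362880.
Probability = 66744/362880 = 103/560.

103/560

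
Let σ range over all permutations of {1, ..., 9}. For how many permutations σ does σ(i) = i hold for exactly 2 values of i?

66744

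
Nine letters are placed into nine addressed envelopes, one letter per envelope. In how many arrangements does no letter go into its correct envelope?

Use !n = n·!(n-1) + (-1)^n.
!9 = 9·14833 - 1 = 133496

133496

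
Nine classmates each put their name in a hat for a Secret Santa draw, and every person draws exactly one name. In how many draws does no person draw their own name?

133496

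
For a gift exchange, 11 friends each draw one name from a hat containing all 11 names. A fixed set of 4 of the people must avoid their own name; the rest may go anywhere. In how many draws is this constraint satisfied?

Inclusion-exclusion on the 4 forbidden self-matches:
Σ_{j=0}^{4} (-1)^j C(4,j)(11-j)!
= C(4,0)·11! - C(4,1)·10! + C(4,2)·9! - C(4,3)·8! + C(4,4)·7!
= 39916800 - 14515200 + 2177280 - 161280 + 5040
= 27422640

27422640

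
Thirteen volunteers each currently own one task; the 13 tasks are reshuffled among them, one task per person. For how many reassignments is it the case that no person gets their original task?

2290792932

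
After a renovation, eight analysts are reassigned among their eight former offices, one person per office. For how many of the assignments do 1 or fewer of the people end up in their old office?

Sum C(8,i)·!(8-i) for i = 0..1:
  i=0: C(8,0)·!8 = 1·14833 = 14833
  i=1: C(8,1)·!7 = 8·1854 = 14832
Total = 29665.

29665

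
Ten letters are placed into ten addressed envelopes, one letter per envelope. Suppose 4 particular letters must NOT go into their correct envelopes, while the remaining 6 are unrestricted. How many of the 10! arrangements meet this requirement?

2399760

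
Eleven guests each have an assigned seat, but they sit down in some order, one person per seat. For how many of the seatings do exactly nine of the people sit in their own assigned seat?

55

Pick the 9 fixed positions: C(11,9) = 55 ways.
The remaining 2 must be deranged: !2 = 1.
Total: 55 × 1 = 55.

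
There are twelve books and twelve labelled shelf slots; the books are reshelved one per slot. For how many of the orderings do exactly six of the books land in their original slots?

244860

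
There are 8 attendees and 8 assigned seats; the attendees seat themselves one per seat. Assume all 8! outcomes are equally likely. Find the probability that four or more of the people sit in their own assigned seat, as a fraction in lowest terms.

257/13440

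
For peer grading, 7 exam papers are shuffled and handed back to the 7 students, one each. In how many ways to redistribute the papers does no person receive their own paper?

1854

Recurrence: !7 = 7·!6 + (-1)^7.
!7 = 7·265 - 1 = 1854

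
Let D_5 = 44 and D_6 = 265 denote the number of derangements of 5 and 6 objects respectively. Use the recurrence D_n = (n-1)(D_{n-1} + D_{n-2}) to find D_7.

D_7 = (7-1)·(D_6 + D_5) = 6·(265 + 44) = 6·309 = 1854.

1854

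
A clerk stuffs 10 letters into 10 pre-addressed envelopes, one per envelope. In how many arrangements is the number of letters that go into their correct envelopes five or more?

13264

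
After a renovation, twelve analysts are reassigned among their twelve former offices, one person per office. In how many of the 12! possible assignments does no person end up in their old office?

176214841

Use !n = (n-1)(!(n-1) + !(n-2)).
!12 = 11·(14684570 + 1334961) = 11·16019531 = 176214841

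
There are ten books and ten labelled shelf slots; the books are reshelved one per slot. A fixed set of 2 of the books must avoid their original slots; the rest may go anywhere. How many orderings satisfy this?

2943360

Let A_j be the event that the j-th constrained one is fixed. By inclusion-exclusion over the 2 events:
Σ_{j=0}^{2} (-1)^j C(2,j)(10-j)!
= C(2,0)·10! - C(2,1)·9! + C(2,2)·8!
= 3628800 - 725760 + 40320
= 2943360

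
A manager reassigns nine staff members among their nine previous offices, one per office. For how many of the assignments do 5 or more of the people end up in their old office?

Sum C(9,i)·!(9-i) for i = 5..9:
  i=5: C(9,5)·!4 = 126·9 = 1134
  i=6: C(9,6)·!3 = 84·2 = 168
  i=7: C(9,7)·!2 = 36·1 = 36
  i=8: C(9,8)·!1 = 9·0 = 0
  i=9: C(9,9)·!0 = 1·1 = 1
Total = 1339.

1339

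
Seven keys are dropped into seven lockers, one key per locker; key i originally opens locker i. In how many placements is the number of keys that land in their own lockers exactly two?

Choose which 2 of the 7 are fixed: C(7,2) = 21.
The remaining 5 must be deranged: !5 = 44.
Total: 21 × 44 = 924.

924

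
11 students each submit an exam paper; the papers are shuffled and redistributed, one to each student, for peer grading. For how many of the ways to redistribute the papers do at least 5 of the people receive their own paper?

146114

# with exactly i fixed is C(11,i)·!(11-i); sum over i=5..11:
  i=5: C(11,5)·!6 = 462·265 = 122430
  i=6: C(11,6)·!5 = 462·44 = 20328
  i=7: C(11,7)·!4 = 330·9 = 2970
  i=8: C(11,8)·!3 = 165·2 = 330
  i=9: C(11,9)·!2 = 55·1 = 55
  i=10: C(11,10)·!1 = 11·0 = 0
  i=11: C(11,11)·!0 = 1·1 = 1
Total = 146114.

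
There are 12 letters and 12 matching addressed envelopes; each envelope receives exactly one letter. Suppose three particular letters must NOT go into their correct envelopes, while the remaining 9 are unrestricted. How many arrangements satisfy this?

Inclusion-exclusion on the 3 forbidden self-matches:
Σ_{j=0}^{3} (-1)^j C(3,j)(12-j)!
= C(3,0)·12! - C(3,1)·11! + C(3,2)·10! - C(3,3)·9!
= 479001600 - 119750400 + 10886400 - 362880
= 369774720

369774720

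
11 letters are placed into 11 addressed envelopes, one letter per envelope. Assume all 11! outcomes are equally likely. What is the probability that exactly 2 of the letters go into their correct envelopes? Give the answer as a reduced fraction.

16687/90720

Favorable outcomes: C(11,2)·!9 = 55·133496 = 7342280.
Total outcomes: 11! = 39916800.
Probability = 7342280/39916800 = 16687/90720.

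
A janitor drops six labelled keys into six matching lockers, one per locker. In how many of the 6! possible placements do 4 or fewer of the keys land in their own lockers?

Sum C(6,i)·!(6-i) for i = 0..4:
  i=0: C(6,0)·!6 = 1·265 = 265
  i=1: C(6,1)·!5 = 6·44 = 264
  i=2: C(6,2)·!4 = 15·9 = 135
  i=3: C(6,3)·!3 = 20·2 = 40
  i=4: C(6,4)·!2 = 15·1 = 15
Total = 719.

719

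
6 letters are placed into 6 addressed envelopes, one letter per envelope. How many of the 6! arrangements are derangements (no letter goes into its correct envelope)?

265

The subfactorial !6 = [6!/e] (nearest integer).
6! = 720, and 720/e ≈ 264.87, so !6 = 265.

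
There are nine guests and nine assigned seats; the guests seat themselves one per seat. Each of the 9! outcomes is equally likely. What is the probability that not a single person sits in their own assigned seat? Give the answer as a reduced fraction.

Favorable outcomes: !9 = 133496.
Total outcomes: 9! = 362880.
Probability = 133496/362880 = 16687/45360.

16687/45360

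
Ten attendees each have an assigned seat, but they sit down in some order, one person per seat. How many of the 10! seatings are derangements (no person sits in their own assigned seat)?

Use !n = (n-1)(!(n-1) + !(n-2)).
!10 = 9·(133496 + 14833) = 9·148329 = 1334961

1334961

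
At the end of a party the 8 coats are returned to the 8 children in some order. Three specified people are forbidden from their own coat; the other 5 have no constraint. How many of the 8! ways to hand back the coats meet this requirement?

27240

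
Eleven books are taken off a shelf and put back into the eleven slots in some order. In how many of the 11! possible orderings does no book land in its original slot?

By inclusion-exclusion, !11 = Σ (-1)^k · 11!/k! for k=0..11
= 11! - 11!/1! + 11!/2! - 11!/3! + 11!/4! - 11!/5! + 11!/6! - 11!/7! + 11!/8! - 11!/9! + 11!/10! - 11!/11!
= 39916800 - 39916800 + 19958400 - 6652800 + 1663200 - 332640 + 55440 - 7920 + 990 - 110 + 11 - 1
= 14684570

14684570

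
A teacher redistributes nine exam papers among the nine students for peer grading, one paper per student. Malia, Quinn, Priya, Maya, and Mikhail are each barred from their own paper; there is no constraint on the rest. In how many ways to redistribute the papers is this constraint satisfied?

205056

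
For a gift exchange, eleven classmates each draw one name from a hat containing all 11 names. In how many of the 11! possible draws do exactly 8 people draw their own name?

330

Choose which 8 of the 11 are fixed: C(11,8) = 165.
The remaining 3 must be deranged: !3 = 2.
Total: 165 × 2 = 330.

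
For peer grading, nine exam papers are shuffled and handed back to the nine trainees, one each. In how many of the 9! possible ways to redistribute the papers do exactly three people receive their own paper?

Choose which 3 of the 9 are fixed: C(9,3) = 84.
The remaining 6 must be deranged: !6 = 265.
Total: 84 × 265 = 22260.

22260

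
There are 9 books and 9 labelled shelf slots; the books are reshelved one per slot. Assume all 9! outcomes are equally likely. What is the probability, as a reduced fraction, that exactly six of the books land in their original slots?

1/2160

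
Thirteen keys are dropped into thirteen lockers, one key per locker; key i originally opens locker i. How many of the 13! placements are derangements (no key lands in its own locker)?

2290792932

Recurrence: !13 = 13·!12 + (-1)^13.
!13 = 13·176214841 - 1 = 2290792932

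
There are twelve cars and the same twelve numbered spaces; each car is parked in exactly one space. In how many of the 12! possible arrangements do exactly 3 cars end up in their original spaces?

29369120

Pick the 3 fixed positions: C(12,3) = 220 ways.
The other 9 form a derangement: !9 = 133496.
Total: 220 × 133496 = 29369120.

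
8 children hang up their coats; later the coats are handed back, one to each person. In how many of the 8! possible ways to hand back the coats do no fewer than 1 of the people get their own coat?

25487

Sum C(8,i)·!(8-i) for i = 1..8:
  i=1: C(8,1)·!7 = 8·1854 = 14832
  i=2: C(8,2)·!6 = 28·265 = 7420
  i=3: C(8,3)·!5 = 56·44 = 2464
  i=4: C(8,4)·!4 = 70·9 = 630
  i=5: C(8,5)·!3 = 56·2 = 112
  i=6: C(8,6)·!2 = 28·1 = 28
  i=7: C(8,7)·!1 = 8·0 = 0
  i=8: C(8,8)·!0 = 1·1 = 1
Total = 25487.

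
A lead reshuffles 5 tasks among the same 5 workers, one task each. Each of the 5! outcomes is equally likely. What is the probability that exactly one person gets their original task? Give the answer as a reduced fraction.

3/8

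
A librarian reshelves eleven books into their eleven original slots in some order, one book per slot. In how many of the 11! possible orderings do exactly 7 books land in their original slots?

2970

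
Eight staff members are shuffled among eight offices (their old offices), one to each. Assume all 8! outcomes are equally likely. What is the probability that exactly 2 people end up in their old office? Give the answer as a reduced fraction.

53/288

Favorable outcomes: C(8,2)·!6 = 28·265 = 7420.
Total outcomes: 8! = 40320.
Probability = 7420/40320 = 53/288.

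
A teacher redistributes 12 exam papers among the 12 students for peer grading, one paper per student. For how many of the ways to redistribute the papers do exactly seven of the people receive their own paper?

34848

Pick the 7 fixed positions: C(12,7) = 792 ways.
The remaining 5 must be deranged: !5 = 44.
Total: 792 × 44 = 34848.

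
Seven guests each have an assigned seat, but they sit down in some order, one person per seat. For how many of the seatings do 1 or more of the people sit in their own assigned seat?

3186

Sum C(7,i)·!(7-i) for i = 1..7:
  i=1: C(7,1)·!6 = 7·265 = 1855
  i=2: C(7,2)·!5 = 21·44 = 924
  i=3: C(7,3)·!4 = 35·9 = 315
  i=4: C(7,4)·!3 = 35·2 = 70
  i=5: C(7,5)·!2 = 21·1 = 21
  i=6: C(7,6)·!1 = 7·0 = 0
  i=7: C(7,7)·!0 = 1·1 = 1
Total = 3186.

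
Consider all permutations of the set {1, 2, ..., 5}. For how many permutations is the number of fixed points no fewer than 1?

Sum C(5,i)·!(5-i) for i = 1..5:
  i=1: C(5,1)·!4 = 5·9 = 45
  i=2: C(5,2)·!3 = 10·2 = 20
  i=3: C(5,3)·!2 = 10·1 = 10
  i=4: C(5,4)·!1 = 5·0 = 0
  i=5: C(5,5)·!0 = 1·1 = 1
Total = 76.

76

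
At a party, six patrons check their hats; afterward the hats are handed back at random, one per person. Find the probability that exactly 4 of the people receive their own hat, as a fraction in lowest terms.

1/48

Favorable outcomes: C(6,4)·!2 = 15·1 = 15.
Total outcomes: 6! = 720.
Probability = 15/720 = 1/48.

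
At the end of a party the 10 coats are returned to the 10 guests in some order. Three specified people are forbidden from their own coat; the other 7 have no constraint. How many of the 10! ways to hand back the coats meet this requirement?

2656080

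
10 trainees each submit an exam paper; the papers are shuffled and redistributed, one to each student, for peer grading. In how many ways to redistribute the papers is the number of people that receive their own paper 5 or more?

Sum C(10,i)·!(10-i) for i = 5..10:
  i=5: C(10,5)·!5 = 252·44 = 11088
  i=6: C(10,6)·!4 = 210·9 = 1890
  i=7: C(10,7)·!3 = 120·2 = 240
  i=8: C(10,8)·!2 = 45·1 = 45
  i=9: C(10,9)·!1 = 10·0 = 0
  i=10: C(10,10)·!0 = 1·1 = 1
Total = 13264.

13264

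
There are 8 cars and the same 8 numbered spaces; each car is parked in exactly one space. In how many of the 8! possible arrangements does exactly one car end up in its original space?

Choose which one of the 8 is fixed: C(8,1) = 8.
The remaining 7 must be deranged: !7 = 1854.
Total: 8 × 1854 = 14832.

14832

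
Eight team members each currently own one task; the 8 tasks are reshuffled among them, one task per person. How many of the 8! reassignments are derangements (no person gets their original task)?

14833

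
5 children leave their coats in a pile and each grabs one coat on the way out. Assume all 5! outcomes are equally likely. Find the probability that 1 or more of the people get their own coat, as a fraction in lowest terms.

Favorable outcomes: Σ_{i≥1} C(5,i)·!(5-i) = 5·9 + 10·2 + 10·1 + 5·0 + 1·1 = 76.
Total outcomes: 5! = 120.
Probability = 76/120 = 19/30.

19/30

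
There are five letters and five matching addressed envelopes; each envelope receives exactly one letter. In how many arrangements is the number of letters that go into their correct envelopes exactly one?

Pick the single fixed position: C(5,1) = 5 ways.
The remaining 4 must be deranged: !4 = 9.
Total: 5 × 9 = 45.

45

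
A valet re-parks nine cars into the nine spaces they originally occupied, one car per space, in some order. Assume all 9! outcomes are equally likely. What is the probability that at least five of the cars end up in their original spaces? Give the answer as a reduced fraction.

1339/362880

Favorable outcomes: Σ_{i≥5} C(9,i)·!(9-i) = 126·9 + 84·2 + 36·1 + 9·0 + 1·1 = 1339.
Total outcomes: 9! = 362880.
Probability = 1339/362880 = 1339/362880.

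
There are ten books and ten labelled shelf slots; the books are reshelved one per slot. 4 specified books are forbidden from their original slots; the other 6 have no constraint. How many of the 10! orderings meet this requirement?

2399760

Inclusion-exclusion on the 4 forbidden self-matches:
Σ_{j=0}^{4} (-1)^j C(4,j)(10-j)!
= C(4,0)·10! - C(4,1)·9! + C(4,2)·8! - C(4,3)·7! + C(4,4)·6!
= 3628800 - 1451520 + 241920 - 20160 + 720
= 2399760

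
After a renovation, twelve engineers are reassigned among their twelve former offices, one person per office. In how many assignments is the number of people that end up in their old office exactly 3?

Choose which 3 of the 12 are fixed: C(12,3) = 220.
The other 9 form a derangement: !9 = 133496.
Total: 220 × 133496 = 29369120.

29369120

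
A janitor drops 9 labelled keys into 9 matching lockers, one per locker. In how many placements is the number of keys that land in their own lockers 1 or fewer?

# with exactly i fixed is C(9,i)·!(9-i); sum over i=0..1:
  i=0: C(9,0)·!9 = 1·133496 = 133496
  i=1: C(9,1)·!8 = 9·14833 = 133497
Total = 266993.

266993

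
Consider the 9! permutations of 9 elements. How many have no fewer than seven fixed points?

37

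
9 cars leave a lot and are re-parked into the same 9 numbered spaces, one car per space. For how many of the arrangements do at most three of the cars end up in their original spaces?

Sum C(9,i)·!(9-i) for i = 0..3:
  i=0: C(9,0)·!9 = 1·133496 = 133496
  i=1: C(9,1)·!8 = 9·14833 = 133497
  i=2: C(9,2)·!7 = 36·1854 = 66744
  i=3: C(9,3)·!6 = 84·265 = 22260
Total = 355997.

355997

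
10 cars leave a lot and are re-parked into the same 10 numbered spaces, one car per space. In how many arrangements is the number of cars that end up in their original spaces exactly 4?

Choose which 4 of the 10 are fixed: C(10,4) = 210.
The remaining 6 must be deranged: !6 = 265.
Total: 210 × 265 = 55650.

55650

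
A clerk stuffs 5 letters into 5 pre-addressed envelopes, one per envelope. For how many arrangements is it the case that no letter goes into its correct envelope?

The number of derangements of 5 is !5 = Σ_{k=0}^{5} (-1)^k·5!/k!
= 5! - 5!/1! + 5!/2! - 5!/3! + 5!/4! - 5!/5!
= 120 - 120 + 60 - 20 + 5 - 1
= 44

44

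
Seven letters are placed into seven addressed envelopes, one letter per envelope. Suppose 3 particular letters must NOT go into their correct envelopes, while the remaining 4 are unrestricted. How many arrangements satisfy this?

3216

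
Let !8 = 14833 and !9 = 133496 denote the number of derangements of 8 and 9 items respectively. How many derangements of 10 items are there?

!10 = (10-1)·(!9 + !8) = 9·(133496 + 14833) = 9·148329 = 1334961.

1334961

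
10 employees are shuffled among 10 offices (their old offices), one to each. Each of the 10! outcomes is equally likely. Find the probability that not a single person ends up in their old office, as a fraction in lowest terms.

Favorable outcomes: !10 = 1334961.
Total outcomes: 10! = 3628800.
Probability = 1334961/3628800 = 16481/44800.

16481/44800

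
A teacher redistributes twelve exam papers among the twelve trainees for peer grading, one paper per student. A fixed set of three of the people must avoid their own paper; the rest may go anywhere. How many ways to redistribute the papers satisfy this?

Inclusion-exclusion on the 3 forbidden self-matches:
Σ_{j=0}^{3} (-1)^j C(3,j)(12-j)!
= C(3,0)·12! - C(3,1)·11! + C(3,2)·10! - C(3,3)·9!
= 479001600 - 119750400 + 10886400 - 362880
= 369774720

369774720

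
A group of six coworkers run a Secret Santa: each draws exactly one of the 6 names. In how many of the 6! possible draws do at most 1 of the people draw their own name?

Sum C(6,i)·!(6-i) for i = 0..1:
  i=0: C(6,0)·!6 = 1·265 = 265
  i=1: C(6,1)·!5 = 6·44 = 264
Total = 529.

529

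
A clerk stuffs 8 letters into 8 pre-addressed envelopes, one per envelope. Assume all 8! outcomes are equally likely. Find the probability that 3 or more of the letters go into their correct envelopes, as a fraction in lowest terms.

647/8064

Favorable outcomes: Σ_{i≥3} C(8,i)·!(8-i) = 56·44 + 70·9 + 56·2 + 28·1 + 8·0 + 1·1 = 3235.
Total outcomes: 8! = 40320.
Probability = 3235/40320 = 647/8064.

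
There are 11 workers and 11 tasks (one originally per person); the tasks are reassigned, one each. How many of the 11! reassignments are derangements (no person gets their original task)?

14684570

The subfactorial !11 = [11!/e] (nearest integer).
11! = 39916800, and 39916800/e ≈ 14684570.08, so !11 = 14684570.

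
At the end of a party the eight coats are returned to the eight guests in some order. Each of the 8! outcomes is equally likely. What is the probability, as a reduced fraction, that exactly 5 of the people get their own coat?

Favorable outcomes: C(8,5)·!3 = 56·2 = 112.
Total outcomes: 8! = 40320.
Probability = 112/40320 = 1/360.

1/360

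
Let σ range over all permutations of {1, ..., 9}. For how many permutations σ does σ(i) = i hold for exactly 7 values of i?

Choose which 7 of the 9 are fixed: C(9,7) = 36.
The remaining 2 must be deranged: !2 = 1.
Total: 36 × 1 = 36.

36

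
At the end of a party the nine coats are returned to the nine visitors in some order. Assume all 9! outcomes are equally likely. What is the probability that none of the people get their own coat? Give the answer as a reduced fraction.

16687/45360

Favorable outcomes: !9 = 133496.
Total outcomes: 9! = 362880.
Probability = 133496/362880 = 16687/45360.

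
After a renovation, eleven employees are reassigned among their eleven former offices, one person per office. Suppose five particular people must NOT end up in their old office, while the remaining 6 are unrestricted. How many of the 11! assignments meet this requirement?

Let A_j be the event that the j-th constrained one is fixed. By inclusion-exclusion over the 5 events:
Σ_{j=0}^{5} (-1)^j C(5,j)(11-j)!
= C(5,0)·11! - C(5,1)·10! + C(5,2)·9! - C(5,3)·8! + C(5,4)·7! - C(5,5)·6!
= 39916800 - 18144000 + 3628800 - 403200 + 25200 - 720
= 25022880

25022880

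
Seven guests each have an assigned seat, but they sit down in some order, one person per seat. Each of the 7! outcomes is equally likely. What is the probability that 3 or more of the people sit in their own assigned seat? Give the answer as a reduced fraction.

407/5040

Favorable outcomes: Σ_{i≥3} C(7,i)·!(7-i) = 35·9 + 35·2 + 21·1 + 7·0 + 1·1 = 407.
Total outcomes: 7! = 5040.
Probability = 407/5040 = 407/5040.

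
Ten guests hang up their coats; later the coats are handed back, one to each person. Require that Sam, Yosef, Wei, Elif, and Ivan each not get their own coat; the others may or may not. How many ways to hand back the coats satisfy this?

2170680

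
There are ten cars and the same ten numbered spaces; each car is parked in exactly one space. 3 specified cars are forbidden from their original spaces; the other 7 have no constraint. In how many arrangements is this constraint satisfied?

Let A_j be the event that the j-th constrained one is fixed. By inclusion-exclusion over the 3 events:
Σ_{j=0}^{3} (-1)^j C(3,j)(10-j)!
= C(3,0)·10! - C(3,1)·9! + C(3,2)·8! - C(3,3)·7!
= 3628800 - 1088640 + 120960 - 5040
= 2656080

2656080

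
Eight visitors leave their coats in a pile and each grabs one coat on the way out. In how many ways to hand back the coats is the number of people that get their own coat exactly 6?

28

Choose which 6 of the 8 are fixed: C(8,6) = 28.
The remaining 2 must be deranged: !2 = 1.
Total: 28 × 1 = 28.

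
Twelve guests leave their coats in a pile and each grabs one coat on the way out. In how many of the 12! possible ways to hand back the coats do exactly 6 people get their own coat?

Choose which 6 of the 12 are fixed: C(12,6) = 924.
The remaining 6 must be deranged: !6 = 265.
Total: 924 × 265 = 244860.

244860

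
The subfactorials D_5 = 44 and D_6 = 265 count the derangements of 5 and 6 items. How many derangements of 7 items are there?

1854

D_7 = (7-1)·(D_6 + D_5) = 6·(265 + 44) = 6·309 = 1854.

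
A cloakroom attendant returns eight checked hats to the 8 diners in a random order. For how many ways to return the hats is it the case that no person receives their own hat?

14833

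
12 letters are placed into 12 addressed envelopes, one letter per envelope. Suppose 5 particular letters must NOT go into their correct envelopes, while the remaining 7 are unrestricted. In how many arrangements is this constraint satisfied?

312273360

Let A_j be the event that the j-th constrained one is fixed. By inclusion-exclusion over the 5 events:
Σ_{j=0}^{5} (-1)^j C(5,j)(12-j)!
= C(5,0)·12! - C(5,1)·11! + C(5,2)·10! - C(5,3)·9! + C(5,4)·8! - C(5,5)·7!
= 479001600 - 199584000 + 36288000 - 3628800 + 201600 - 5040
= 312273360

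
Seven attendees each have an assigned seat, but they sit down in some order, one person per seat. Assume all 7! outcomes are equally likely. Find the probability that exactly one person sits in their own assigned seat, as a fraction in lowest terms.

53/144

Favorable outcomes: C(7,1)·!6 = 7·265 = 1855.
Total outcomes: 7! = 5040.
Probability = 1855/5040 = 53/144.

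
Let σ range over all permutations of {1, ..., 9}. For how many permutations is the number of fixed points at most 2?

333737

# with exactly i fixed is C(9,i)·!(9-i); sum over i=0..2:
  i=0: C(9,0)·!9 = 1·133496 = 133496
  i=1: C(9,1)·!8 = 9·14833 = 133497
  i=2: C(9,2)·!7 = 36·1854 = 66744
Total = 333737.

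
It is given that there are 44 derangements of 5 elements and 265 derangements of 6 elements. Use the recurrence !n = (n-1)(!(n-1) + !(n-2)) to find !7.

!7 = (7-1)·(!6 + !5) = 6·(265 + 44) = 6·309 = 1854.

1854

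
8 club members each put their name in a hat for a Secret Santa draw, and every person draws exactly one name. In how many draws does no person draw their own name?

14833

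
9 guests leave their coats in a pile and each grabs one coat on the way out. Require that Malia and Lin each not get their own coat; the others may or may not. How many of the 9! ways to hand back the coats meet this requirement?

287280

Let A_j be the event that the j-th constrained one is fixed. By inclusion-exclusion over the 2 events:
Σ_{j=0}^{2} (-1)^j C(2,j)(9-j)!
= C(2,0)·9! - C(2,1)·8! + C(2,2)·7!
= 362880 - 80640 + 5040
= 287280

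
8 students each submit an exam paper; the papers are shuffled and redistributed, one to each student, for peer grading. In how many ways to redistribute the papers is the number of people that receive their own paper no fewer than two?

10655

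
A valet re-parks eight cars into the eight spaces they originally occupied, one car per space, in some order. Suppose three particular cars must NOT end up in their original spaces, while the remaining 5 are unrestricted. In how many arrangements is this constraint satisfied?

27240

Let A_j be the event that the j-th constrained one is fixed. By inclusion-exclusion over the 3 events:
Σ_{j=0}^{3} (-1)^j C(3,j)(8-j)!
= C(3,0)·8! - C(3,1)·7! + C(3,2)·6! - C(3,3)·5!
= 40320 - 15120 + 2160 - 120
= 27240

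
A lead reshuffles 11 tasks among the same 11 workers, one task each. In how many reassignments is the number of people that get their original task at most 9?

39916799

# with exactly i fixed is C(11,i)·!(11-i); sum over i=0..9:
  i=0: C(11,0)·!11 = 1·14684570 = 14684570
  i=1: C(11,1)·!10 = 11·1334961 = 14684571
  i=2: C(11,2)·!9 = 55·133496 = 7342280
  i=3: C(11,3)·!8 = 165·14833 = 2447445
  i=4: C(11,4)·!7 = 330·1854 = 611820
  i=5: C(11,5)·!6 = 462·265 = 122430
  i=6: C(11,6)·!5 = 462·44 = 20328
  i=7: C(11,7)·!4 = 330·9 = 2970
  i=8: C(11,8)·!3 = 165·2 = 330
  i=9: C(11,9)·!2 = 55·1 = 55
Total = 39916799.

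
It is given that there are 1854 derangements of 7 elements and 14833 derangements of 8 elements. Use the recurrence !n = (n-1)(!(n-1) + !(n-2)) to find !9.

133496

!9 = (9-1)·(!8 + !7) = 8·(14833 + 1854) = 8·16687 = 133496.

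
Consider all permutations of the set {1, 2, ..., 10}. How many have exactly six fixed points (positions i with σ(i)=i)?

1890

Pick the 6 fixed positions: C(10,6) = 210 ways.
The other 4 form a derangement: !4 = 9.
Total: 210 × 9 = 1890.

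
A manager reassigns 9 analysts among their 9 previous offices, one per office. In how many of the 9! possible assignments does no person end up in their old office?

!9 is the nearest integer to 9!/e.
9! = 362880, and 362880/e ≈ 133496.09, so !9 = 133496.

133496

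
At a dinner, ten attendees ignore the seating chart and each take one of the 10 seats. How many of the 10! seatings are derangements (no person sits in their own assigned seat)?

Use !n = n·!(n-1) + (-1)^n.
!10 = 10·133496 + 1 = 1334961

1334961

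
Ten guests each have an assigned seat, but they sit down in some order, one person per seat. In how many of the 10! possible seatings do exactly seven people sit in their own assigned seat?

240

Choose which 7 of the 10 are fixed: C(10,7) = 120.
The other 3 form a derangement: !3 = 2.
Total: 120 × 2 = 240.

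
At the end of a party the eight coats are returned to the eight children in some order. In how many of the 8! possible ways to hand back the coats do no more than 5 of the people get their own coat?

40291

Sum C(8,i)·!(8-i) for i = 0..5:
  i=0: C(8,0)·!8 = 1·14833 = 14833
  i=1: C(8,1)·!7 = 8·1854 = 14832
  i=2: C(8,2)·!6 = 28·265 = 7420
  i=3: C(8,3)·!5 = 56·44 = 2464
  i=4: C(8,4)·!4 = 70·9 = 630
  i=5: C(8,5)·!3 = 56·2 = 112
Total = 40291.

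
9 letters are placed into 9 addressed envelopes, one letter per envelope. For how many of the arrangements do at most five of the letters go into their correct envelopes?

362675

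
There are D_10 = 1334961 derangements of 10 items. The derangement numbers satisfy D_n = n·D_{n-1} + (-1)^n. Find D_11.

14684570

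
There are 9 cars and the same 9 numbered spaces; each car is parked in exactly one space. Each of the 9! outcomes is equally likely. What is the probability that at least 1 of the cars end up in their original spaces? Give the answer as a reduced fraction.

Favorable outcomes: Σ_{i≥1} C(9,i)·!(9-i) = 9·14833 + 36·1854 + 84·265 + 126·44 + 126·9 + 84·2 + 36·1 + 9·0 + 1·1 = 229384.
Total outcomes: 9! = 362880.
Probability = 229384/362880 = 28673/45360.

28673/45360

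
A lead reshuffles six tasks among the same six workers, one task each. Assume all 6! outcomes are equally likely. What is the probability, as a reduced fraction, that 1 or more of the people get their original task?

Favorable outcomes: Σ_{i≥1} C(6,i)·!(6-i) = 6·44 + 15·9 + 20·2 + 15·1 + 6·0 + 1·1 = 455.
Total outcomes: 6! = 720.
Probability = 455/720 = 91/144.

91/144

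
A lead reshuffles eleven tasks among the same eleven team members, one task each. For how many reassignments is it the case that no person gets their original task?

The number of derangements of 11 is !11 = Σ_{k=0}^{11} (-1)^k·11!/k!
= 11! - 11!/1! + 11!/2! - 11!/3! + 11!/4! - 11!/5! + 11!/6! - 11!/7! + 11!/8! - 11!/9! + 11!/10! - 11!/11!
= 39916800 - 39916800 + 19958400 - 6652800 + 1663200 - 332640 + 55440 - 7920 + 990 - 110 + 11 - 1
= 14684570

14684570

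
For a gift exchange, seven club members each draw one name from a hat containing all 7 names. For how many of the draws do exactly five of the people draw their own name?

Choose which 5 of the 7 are fixed: C(7,5) = 21.
The remaining 2 must be deranged: !2 = 1.
Total: 21 × 1 = 21.

21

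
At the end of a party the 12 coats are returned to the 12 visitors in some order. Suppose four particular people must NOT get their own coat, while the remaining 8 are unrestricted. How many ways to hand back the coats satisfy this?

339696000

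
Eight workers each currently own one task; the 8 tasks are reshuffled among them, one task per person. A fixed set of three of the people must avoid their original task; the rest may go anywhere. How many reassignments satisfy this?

Let A_j be the event that the j-th constrained one is fixed. By inclusion-exclusion over the 3 events:
Σ_{j=0}^{3} (-1)^j C(3,j)(8-j)!
= C(3,0)·8! - C(3,1)·7! + C(3,2)·6! - C(3,3)·5!
= 40320 - 15120 + 2160 - 120
= 27240

27240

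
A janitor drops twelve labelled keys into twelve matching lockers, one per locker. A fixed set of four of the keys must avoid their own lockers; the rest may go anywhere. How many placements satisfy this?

Inclusion-exclusion on the 4 forbidden self-matches:
Σ_{j=0}^{4} (-1)^j C(4,j)(12-j)!
= C(4,0)·12! - C(4,1)·11! + C(4,2)·10! - C(4,3)·9! + C(4,4)·8!
= 479001600 - 159667200 + 21772800 - 1451520 + 40320
= 339696000

339696000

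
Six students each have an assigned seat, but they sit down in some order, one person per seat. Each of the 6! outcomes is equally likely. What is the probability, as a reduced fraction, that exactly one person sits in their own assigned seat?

11/30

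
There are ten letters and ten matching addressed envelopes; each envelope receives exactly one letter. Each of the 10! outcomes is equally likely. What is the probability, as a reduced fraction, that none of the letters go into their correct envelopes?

16481/44800

Favorable outcomes: !10 = 1334961.
Total outcomes: 10! = 3628800.
Probability = 1334961/3628800 = 16481/44800.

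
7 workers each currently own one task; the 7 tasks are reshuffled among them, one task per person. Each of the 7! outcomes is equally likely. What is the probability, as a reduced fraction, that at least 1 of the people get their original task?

Favorable outcomes: Σ_{i≥1} C(7,i)·!(7-i) = 7·265 + 21·44 + 35·9 + 35·2 + 21·1 + 7·0 + 1·1 = 3186.
Total outcomes: 7! = 5040.
Probability = 3186/5040 = 177/280.

177/280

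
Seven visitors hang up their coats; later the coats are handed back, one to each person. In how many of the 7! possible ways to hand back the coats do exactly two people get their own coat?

Pick the 2 fixed positions: C(7,2) = 21 ways.
The remaining 5 must be deranged: !5 = 44.
Total: 21 × 44 = 924.

924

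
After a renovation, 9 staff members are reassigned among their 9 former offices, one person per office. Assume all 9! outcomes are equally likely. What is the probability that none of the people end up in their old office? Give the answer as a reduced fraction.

16687/45360

Favorable outcomes: !9 = 133496.
Total outcomes: 9! = 362880.
Probability = 133496/362880 = 16687/45360.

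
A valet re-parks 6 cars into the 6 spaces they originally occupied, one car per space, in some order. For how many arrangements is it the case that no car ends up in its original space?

265

Recurrence: !6 = 5·(!5 + !4).
!6 = 5·(44 + 9) = 5·53 = 265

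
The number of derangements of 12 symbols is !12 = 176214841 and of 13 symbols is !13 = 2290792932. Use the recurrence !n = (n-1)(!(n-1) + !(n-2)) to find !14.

32071101049

!14 = (14-1)·(!13 + !12) = 13·(2290792932 + 176214841) = 13·2467007773 = 32071101049.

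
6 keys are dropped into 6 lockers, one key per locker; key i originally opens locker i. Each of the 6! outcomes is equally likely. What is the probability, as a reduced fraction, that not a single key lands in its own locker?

Favorable outcomes: !6 = 265.
Total outcomes: 6! = 720.
Probability = 265/720 = 53/144.

53/144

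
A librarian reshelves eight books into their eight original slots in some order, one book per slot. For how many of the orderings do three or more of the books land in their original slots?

3235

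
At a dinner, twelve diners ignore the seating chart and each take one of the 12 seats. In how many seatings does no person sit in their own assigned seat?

176214841

Use !n = (n-1)(!(n-1) + !(n-2)).
!12 = 11·(14684570 + 1334961) = 11·16019531 = 176214841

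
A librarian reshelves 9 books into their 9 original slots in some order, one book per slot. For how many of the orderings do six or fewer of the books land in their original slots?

362843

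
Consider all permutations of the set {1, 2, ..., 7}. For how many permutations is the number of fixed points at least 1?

3186

Sum C(7,i)·!(7-i) for i = 1..7:
  i=1: C(7,1)·!6 = 7·265 = 1855
  i=2: C(7,2)·!5 = 21·44 = 924
  i=3: C(7,3)·!4 = 35·9 = 315
  i=4: C(7,4)·!3 = 35·2 = 70
  i=5: C(7,5)·!2 = 21·1 = 21
  i=6: C(7,6)·!1 = 7·0 = 0
  i=7: C(7,7)·!0 = 1·1 = 1
Total = 3186.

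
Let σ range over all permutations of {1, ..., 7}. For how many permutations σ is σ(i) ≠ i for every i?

Recurrence: !7 = 6·(!6 + !5).
!7 = 6·(265 + 44) = 6·309 = 1854

1854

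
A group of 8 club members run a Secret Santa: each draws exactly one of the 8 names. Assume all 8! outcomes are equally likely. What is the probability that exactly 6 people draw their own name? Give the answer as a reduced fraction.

1/1440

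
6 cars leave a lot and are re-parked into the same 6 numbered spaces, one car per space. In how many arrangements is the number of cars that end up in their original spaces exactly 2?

135

Pick the 2 fixed positions: C(6,2) = 15 ways.
The remaining 4 must be deranged: !4 = 9.
Total: 15 × 9 = 135.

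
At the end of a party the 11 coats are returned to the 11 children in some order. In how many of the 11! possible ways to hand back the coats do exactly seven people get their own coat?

Choose which 7 of the 11 are fixed: C(11,7) = 330.
The other 4 form a derangement: !4 = 9.
Total: 330 × 9 = 2970.

2970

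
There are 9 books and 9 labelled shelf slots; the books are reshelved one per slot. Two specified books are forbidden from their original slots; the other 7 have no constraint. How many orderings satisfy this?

287280

Let A_j be the event that the j-th constrained one is fixed. By inclusion-exclusion over the 2 events:
Σ_{j=0}^{2} (-1)^j C(2,j)(9-j)!
= C(2,0)·9! - C(2,1)·8! + C(2,2)·7!
= 362880 - 80640 + 5040
= 287280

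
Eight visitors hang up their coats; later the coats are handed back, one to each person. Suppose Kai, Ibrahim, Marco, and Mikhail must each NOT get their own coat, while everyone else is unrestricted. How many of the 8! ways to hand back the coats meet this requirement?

Inclusion-exclusion on the 4 forbidden self-matches:
Σ_{j=0}^{4} (-1)^j C(4,j)(8-j)!
= C(4,0)·8! - C(4,1)·7! + C(4,2)·6! - C(4,3)·5! + C(4,4)·4!
= 40320 - 20160 + 4320 - 480 + 24
= 24024

24024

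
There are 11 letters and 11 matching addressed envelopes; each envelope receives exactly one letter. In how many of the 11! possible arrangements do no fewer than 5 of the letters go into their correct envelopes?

146114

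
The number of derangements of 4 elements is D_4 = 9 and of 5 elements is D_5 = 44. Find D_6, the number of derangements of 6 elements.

265

D_6 = (6-1)·(D_5 + D_4) = 5·(44 + 9) = 5·53 = 265.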